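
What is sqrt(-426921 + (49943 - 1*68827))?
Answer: I*sqrt(445805) ≈ 667.69*I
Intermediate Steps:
sqrt(-426921 + (49943 - 1*68827)) = sqrt(-426921 + (49943 - 68827)) = sqrt(-426921 - 18884) = sqrt(-445805) = I*sqrt(445805)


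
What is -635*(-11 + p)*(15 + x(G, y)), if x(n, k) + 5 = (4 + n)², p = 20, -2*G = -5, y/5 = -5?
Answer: -1194435/4 ≈ -2.9861e+5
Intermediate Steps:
y = -25 (y = 5*(-5) = -25)
G = 5/2 (G = -½*(-5) = 5/2 ≈ 2.5000)
x(n, k) = -5 + (4 + n)²
-635*(-11 + p)*(15 + x(G, y)) = -635*(-11 + 20)*(15 + (-5 + (4 + 5/2)²)) = -5715*(15 + (-5 + (13/2)²)) = -5715*(15 + (-5 + 169/4)) = -5715*(15 + 149/4) = -5715*209/4 = -635*1881/4 = -1194435/4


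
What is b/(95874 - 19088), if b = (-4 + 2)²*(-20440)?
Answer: -40880/38393 ≈ -1.0648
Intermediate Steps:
b = -81760 (b = (-2)²*(-20440) = 4*(-20440) = -81760)
b/(95874 - 19088) = -81760/(95874 - 19088) = -81760/76786 = -81760*1/76786 = -40880/38393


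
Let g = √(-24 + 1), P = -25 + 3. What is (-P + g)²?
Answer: (22 + I*√23)² ≈ 461.0 + 211.02*I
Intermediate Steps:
P = -22
g = I*√23 (g = √(-23) = I*√23 ≈ 4.7958*I)
(-P + g)² = (-1*(-22) + I*√23)² = (22 + I*√23)²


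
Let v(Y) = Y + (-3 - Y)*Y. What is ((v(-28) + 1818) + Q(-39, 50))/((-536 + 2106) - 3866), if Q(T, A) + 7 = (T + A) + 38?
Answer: -283/574 ≈ -0.49303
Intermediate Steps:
v(Y) = Y + Y*(-3 - Y)
Q(T, A) = 31 + A + T (Q(T, A) = -7 + ((T + A) + 38) = -7 + ((A + T) + 38) = -7 + (38 + A + T) = 31 + A + T)
((v(-28) + 1818) + Q(-39, 50))/((-536 + 2106) - 3866) = ((-1*(-28)*(2 - 28) + 1818) + (31 + 50 - 39))/((-536 + 2106) - 3866) = ((-1*(-28)*(-26) + 1818) + 42)/(1570 - 3866) = ((-728 + 1818) + 42)/(-2296) = (1090 + 42)*(-1/2296) = 1132*(-1/2296) = -283/574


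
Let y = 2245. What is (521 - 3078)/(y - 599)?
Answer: -2557/1646 ≈ -1.5535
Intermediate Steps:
(521 - 3078)/(y - 599) = (521 - 3078)/(2245 - 599) = -2557/1646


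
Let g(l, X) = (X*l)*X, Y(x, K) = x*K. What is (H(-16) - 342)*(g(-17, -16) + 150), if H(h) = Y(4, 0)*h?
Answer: 1437084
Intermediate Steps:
Y(x, K) = K*x
H(h) = 0 (H(h) = (0*4)*h = 0*h = 0)
g(l, X) = l*X²
(H(-16) - 342)*(g(-17, -16) + 150) = (0 - 342)*(-17*(-16)² + 150) = -342*(-17*256 + 150) = -342*(-4352 + 150) = -342*(-4202) = 1437084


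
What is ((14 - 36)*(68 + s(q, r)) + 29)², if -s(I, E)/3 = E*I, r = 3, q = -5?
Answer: 6036849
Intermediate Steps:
s(I, E) = -3*E*I
((14 - 36)*(68 + s(q, r)) + 29)² = ((14 - 36)*(68 - 3*3*(-5)) + 29)² = (-22*(68 + 45) + 29)² = (-22*113 + 29)² = (-2486 + 29)² = (-2457)² = 6036849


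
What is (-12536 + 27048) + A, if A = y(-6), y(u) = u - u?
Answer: 14512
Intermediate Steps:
y(u) = 0
A = 0
(-12536 + 27048) + A = (-12536 + 27048) + 0 = 14512 + 0 = 14512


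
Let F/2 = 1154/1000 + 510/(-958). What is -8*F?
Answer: -595532/59875 ≈ -9.9463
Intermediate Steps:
F = 148883/119750 (F = 2*(1154/1000 + 510/(-958)) = 2*(1154*(1/1000) + 510*(-1/958)) = 2*(577/500 - 255/479) = 2*(148883/239500) = 148883/119750 ≈ 1.2433)
-8*F = -8*148883/119750 = -595532/59875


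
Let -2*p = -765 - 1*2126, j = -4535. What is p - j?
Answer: 11961/2 ≈ 5980.5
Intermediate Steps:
p = 2891/2 (p = -(-765 - 1*2126)/2 = -(-765 - 2126)/2 = -½*(-2891) = 2891/2 ≈ 1445.5)
p - j = 2891/2 - 1*(-4535) = 2891/2 + 4535 = 11961/2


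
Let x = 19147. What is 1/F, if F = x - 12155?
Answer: 1/6992 ≈ 0.00014302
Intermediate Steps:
F = 6992 (F = 19147 - 12155 = 6992)
1/F = 1/6992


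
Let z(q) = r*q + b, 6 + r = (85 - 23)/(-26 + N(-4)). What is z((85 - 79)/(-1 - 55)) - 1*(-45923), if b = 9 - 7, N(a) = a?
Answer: 6429621/140 ≈ 45926.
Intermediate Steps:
b = 2
r = -121/15 (r = -6 + (85 - 23)/(-26 - 4) = -6 + 62/(-30) = -6 + 62*(-1/30) = -6 - 31/15 = -121/15 ≈ -8.0667)
z(q) = 2 - 121*q/15 (z(q) = -121*q/15 + 2 = 2 - 121*q/15)
z((85 - 79)/(-1 - 55)) - 1*(-45923) = (2 - 121*(85 - 79)/(15*(-1 - 55))) - 1*(-45923) = (2 - 242/(5*(-56))) + 45923 = (2 - 242*(-1)/(5*56)) + 45923 = (2 - 121/15*(-3/28)) + 45923 = (2 + 121/140) + 45923 = 401/140 + 45923 = 6429621/140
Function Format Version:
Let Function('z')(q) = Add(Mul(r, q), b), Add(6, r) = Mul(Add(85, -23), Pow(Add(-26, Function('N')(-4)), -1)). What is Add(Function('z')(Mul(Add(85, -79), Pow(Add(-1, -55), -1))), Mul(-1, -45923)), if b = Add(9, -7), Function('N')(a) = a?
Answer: Rational(6429621, 140) ≈ 45926.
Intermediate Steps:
b = 2
r = Rational(-121, 15) (r = Add(-6, Mul(Add(85, -23), Pow(Add(-26, -4), -1))) = Add(-6, Mul(62, Pow(-30, -1))) = Add(-6, Mul(62, Rational(-1, 30))) = Add(-6, Rational(-31, 15)) = Rational(-121, 15) ≈ -8.0667)
Function('z')(q) = Add(2, Mul(Rational(-121, 15), q)) (Function('z')(q) = Add(Mul(Rational(-121, 15), q), 2) = Add(2, Mul(Rational(-121, 15), q)))
Add(Function('z')(Mul(Add(85, -79), Pow(Add(-1, -55), -1))), Mul(-1, -45923)) = Add(Add(2, Mul(Rational(-121, 15), Mul(Add(85, -79), Pow(Add(-1, -55), -1)))), Mul(-1, -45923)) = Add(Add(2, Mul(Rational(-121, 15), Mul(6, Pow(-56, -1)))), 45923) = Add(Add(2, Mul(Rational(-121, 15), Mul(6, Rational(-1, 56)))), 45923) = Add(Add(2, Mul(Rational(-121, 15), Rational(-3, 28))), 45923) = Add(Add(2, Rational(121, 140)), 45923) = Add(Rational(401, 140), 45923) = Rational(6429621, 140)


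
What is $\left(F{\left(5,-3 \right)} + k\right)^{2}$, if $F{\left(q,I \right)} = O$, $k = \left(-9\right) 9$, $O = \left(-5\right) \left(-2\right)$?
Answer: $5041$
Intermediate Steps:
$O = 10$
$k = -81$
$F{\left(q,I \right)} = 10$
$\left(F{\left(5,-3 \right)} + k\right)^{2} = \left(10 - 81\right)^{2} = \left(-71\right)^{2} = 5041$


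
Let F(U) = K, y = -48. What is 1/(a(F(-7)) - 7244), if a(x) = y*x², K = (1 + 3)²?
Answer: -1/19532 ≈ -5.1198e-5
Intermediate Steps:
K = 16 (K = 4² = 16)
F(U) = 16
a(x) = -48*x²
1/(a(F(-7)) - 7244) = 1/(-48*16² - 7244) = 1/(-48*256 - 7244) = 1/(-12288 - 7244) = 1/(-19532) = -1/19532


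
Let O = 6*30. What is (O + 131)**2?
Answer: 96721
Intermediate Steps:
O = 180
(O + 131)**2 = (180 + 131)**2 = 311**2 = 96721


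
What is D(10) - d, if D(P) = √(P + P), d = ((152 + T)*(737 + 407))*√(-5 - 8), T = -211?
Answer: 2*√5 + 67496*I*√13 ≈ 4.4721 + 2.4336e+5*I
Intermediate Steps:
d = -67496*I*√13 (d = ((152 - 211)*(737 + 407))*√(-5 - 8) = (-59*1144)*√(-13) = -67496*I*√13 ≈ -2.4336e+5*I)
D(P) = √2*√P (D(P) = √(2*P) = √2*√P)
D(10) - d = √2*√10 - (-67496)*I*√13 = 2*√5 + 67496*I*√13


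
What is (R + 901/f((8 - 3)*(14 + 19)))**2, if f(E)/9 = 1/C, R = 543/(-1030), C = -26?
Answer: 582433882866889/85932900 ≈ 6.7778e+6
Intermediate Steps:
R = -543/1030 (R = 543*(-1/1030) = -543/1030 ≈ -0.52718)
f(E) = -9/26 (f(E) = 9/(-26) = 9*(-1/26) = -9/26)
(R + 901/f((8 - 3)*(14 + 19)))**2 = (-543/1030 + 901/(-9/26))**2 = (-543/1030 + 901*(-26/9))**2 = (-543/1030 - 23426/9)**2 = (-24133667/9270)**2 = 582433882866889/85932900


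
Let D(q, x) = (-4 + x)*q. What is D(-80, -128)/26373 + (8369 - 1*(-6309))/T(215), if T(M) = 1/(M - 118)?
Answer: 12516330426/8791 ≈ 1.4238e+6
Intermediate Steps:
D(q, x) = q*(-4 + x)
T(M) = 1/(-118 + M)
D(-80, -128)/26373 + (8369 - 1*(-6309))/T(215) = -80*(-4 - 128)/26373 + (8369 - 1*(-6309))/(1/(-118 + 215)) = -80*(-132)*(1/26373) + (8369 + 6309)/(1/97) = 10560*(1/26373) + 14678/(1/97) = 3520/8791 + 14678*97 = 3520/8791 + 1423766 = 12516330426/8791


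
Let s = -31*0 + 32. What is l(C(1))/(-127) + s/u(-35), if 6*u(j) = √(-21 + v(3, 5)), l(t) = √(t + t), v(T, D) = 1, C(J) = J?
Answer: -√2/127 - 96*I*√5/5 ≈ -0.011136 - 42.932*I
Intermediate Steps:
l(t) = √2*√t (l(t) = √(2*t) = √2*√t)
u(j) = I*√5/3 (u(j) = √(-21 + 1)/6 = √(-20)/6 = (2*I*√5)/6 = I*√5/3)
s = 32 (s = 0 + 32 = 32)
l(C(1))/(-127) + s/u(-35) = (√2*√1)/(-127) + 32/((I*√5/3)) = (√2*1)*(-1/127) + 32*(-3*I*√5/5) = √2*(-1/127) - 96*I*√5/5 = -√2/127 - 96*I*√5/5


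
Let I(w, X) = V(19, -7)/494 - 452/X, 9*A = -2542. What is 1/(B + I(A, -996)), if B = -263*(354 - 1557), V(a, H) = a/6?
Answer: 12948/4096610731 ≈ 3.1607e-6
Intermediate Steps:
V(a, H) = a/6 (V(a, H) = a*(⅙) = a/6)
A = -2542/9 (A = (⅑)*(-2542) = -2542/9 ≈ -282.44)
I(w, X) = 1/156 - 452/X (I(w, X) = ((⅙)*19)/494 - 452/X = (19/6)*(1/494) - 452/X = 1/156 - 452/X)
B = 316389 (B = -263*(-1203) = 316389)
1/(B + I(A, -996)) = 1/(316389 + (1/156)*(-70512 - 996)/(-996)) = 1/(316389 + (1/156)*(-1/996)*(-71508)) = 1/(316389 + 5959/12948) = 1/(4096610731/12948) = 12948/4096610731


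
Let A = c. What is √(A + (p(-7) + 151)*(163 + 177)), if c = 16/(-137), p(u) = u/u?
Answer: 4*√60623733/137 ≈ 227.33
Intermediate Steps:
p(u) = 1
c = -16/137 (c = 16*(-1/137) = -16/137 ≈ -0.11679)
A = -16/137 ≈ -0.11679
√(A + (p(-7) + 151)*(163 + 177)) = √(-16/137 + (1 + 151)*(163 + 177)) = √(-16/137 + 152*340) = √(-16/137 + 51680) = √(7080144/137) = 4*√60623733/137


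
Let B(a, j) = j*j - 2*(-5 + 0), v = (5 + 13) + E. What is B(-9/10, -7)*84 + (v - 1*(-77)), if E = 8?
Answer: 5059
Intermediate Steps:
v = 26 (v = (5 + 13) + 8 = 18 + 8 = 26)
B(a, j) = 10 + j**2 (B(a, j) = j**2 - 2*(-5) = j**2 + 10 = 10 + j**2)
B(-9/10, -7)*84 + (v - 1*(-77)) = (10 + (-7)**2)*84 + (26 - 1*(-77)) = (10 + 49)*84 + (26 + 77) = 59*84 + 103 = 4956 + 103 = 5059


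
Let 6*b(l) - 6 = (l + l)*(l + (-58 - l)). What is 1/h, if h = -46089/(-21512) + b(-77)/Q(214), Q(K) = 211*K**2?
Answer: 155902132104/334041018595 ≈ 0.46672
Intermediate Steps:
b(l) = 1 - 58*l/3 (b(l) = 1 + ((l + l)*(l + (-58 - l)))/6 = 1 + ((2*l)*(-58))/6 = 1 + (-116*l)/6 = 1 - 58*l/3)
h = 334041018595/155902132104 (h = -46089/(-21512) + (1 - 58/3*(-77))/((211*214**2)) = -46089*(-1/21512) + (1 + 4466/3)/((211*45796)) = 46089/21512 + (4469/3)/9662956 = 46089/21512 + (4469/3)*(1/9662956) = 46089/21512 + 4469/28988868 = 334041018595/155902132104 ≈ 2.1426)
1/h = 1/(334041018595/155902132104) = 155902132104/334041018595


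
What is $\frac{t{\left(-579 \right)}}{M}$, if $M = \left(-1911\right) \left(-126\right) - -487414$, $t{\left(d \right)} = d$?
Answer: $- \frac{579}{728200} \approx -0.00079511$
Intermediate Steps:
$M = 728200$ ($M = 240786 + 487414 = 728200$)
$\frac{t{\left(-579 \right)}}{M} = - \frac{579}{728200}$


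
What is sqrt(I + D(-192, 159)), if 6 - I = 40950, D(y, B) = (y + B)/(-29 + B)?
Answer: 9*I*sqrt(8542690)/130 ≈ 202.35*I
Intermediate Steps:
D(y, B) = (B + y)/(-29 + B)
I = -40944 (I = 6 - 1*40950 = 6 - 40950 = -40944)
sqrt(I + D(-192, 159)) = sqrt(-40944 + (159 - 192)/(-29 + 159)) = sqrt(-40944 - 33/130) = sqrt(-5322753/130) = 9*I*sqrt(8542690)/130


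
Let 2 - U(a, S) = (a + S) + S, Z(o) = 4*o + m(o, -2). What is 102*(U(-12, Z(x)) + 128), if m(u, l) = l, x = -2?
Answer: 16524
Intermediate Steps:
Z(o) = -2 + 4*o (Z(o) = 4*o - 2 = -2 + 4*o)
U(a, S) = 2 - a - 2*S (U(a, S) = 2 - ((a + S) + S) = 2 - ((S + a) + S) = 2 - (a + 2*S) = 2 + (-a - 2*S) = 2 - a - 2*S)
102*(U(-12, Z(x)) + 128) = 102*((2 - 1*(-12) - 2*(-2 + 4*(-2))) + 128) = 102*((2 + 12 - 2*(-2 - 8)) + 128) = 102*((2 + 12 - 2*(-10)) + 128) = 102*((2 + 12 + 20) + 128) = 102*(34 + 128) = 102*162 = 16524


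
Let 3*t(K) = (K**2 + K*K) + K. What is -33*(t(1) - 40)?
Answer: 1287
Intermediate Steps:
t(K) = K/3 + 2*K**2/3 (t(K) = ((K**2 + K*K) + K)/3 = ((K**2 + K**2) + K)/3 = (2*K**2 + K)/3 = (K + 2*K**2)/3 = K/3 + 2*K**2/3)
-33*(t(1) - 40) = -33*((1/3)*1*(1 + 2*1) - 40) = -33*((1/3)*1*(1 + 2) - 40) = -33*((1/3)*1*3 - 40) = -33*(1 - 40) = -33*(-39) = 1287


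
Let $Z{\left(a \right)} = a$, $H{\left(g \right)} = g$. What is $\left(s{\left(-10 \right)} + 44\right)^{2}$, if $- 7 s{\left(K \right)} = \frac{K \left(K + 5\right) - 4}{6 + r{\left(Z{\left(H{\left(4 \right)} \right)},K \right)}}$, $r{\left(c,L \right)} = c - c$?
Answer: $\frac{811801}{441} \approx 1840.8$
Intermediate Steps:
$r{\left(c,L \right)} = 0$
$s{\left(K \right)} = \frac{2}{21} - \frac{K \left(5 + K\right)}{42}$ ($s{\left(K \right)} = - \frac{\left(K \left(K + 5\right) - 4\right) \frac{1}{6 + 0}}{7} = - \frac{\left(K \left(5 + K\right) - 4\right) \frac{1}{6}}{7} = - \frac{\left(-4 + K \left(5 + K\right)\right) \frac{1}{6}}{7} = - \frac{- \frac{2}{3} + \frac{K \left(5 + K\right)}{6}}{7} = \frac{2}{21} - \frac{K \left(5 + K\right)}{42}$)
$\left(s{\left(-10 \right)} + 44\right)^{2} = \left(\left(\frac{2}{21} - - \frac{25}{21} - \frac{\left(-10\right)^{2}}{42}\right) + 44\right)^{2} = \left(\left(\frac{2}{21} + \frac{25}{21} - \frac{50}{21}\right) + 44\right)^{2} = \left(- \frac{23}{21} + 44\right)^{2} = \left(\frac{901}{21}\right)^{2} = \frac{811801}{441}$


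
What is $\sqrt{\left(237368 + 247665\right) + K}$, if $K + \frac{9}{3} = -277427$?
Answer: $9 \sqrt{2563} \approx 455.63$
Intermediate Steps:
$K = -277430$ ($K = -3 - 277427 = -277430$)
$\sqrt{\left(237368 + 247665\right) + K} = \sqrt{\left(237368 + 247665\right) - 277430} = \sqrt{485033 - 277430} = \sqrt{207603} = 9 \sqrt{2563}$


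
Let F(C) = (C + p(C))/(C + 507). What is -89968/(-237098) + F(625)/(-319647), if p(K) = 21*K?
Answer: 8137699342393/21447909026898 ≈ 0.37942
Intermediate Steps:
F(C) = 22*C/(507 + C) (F(C) = (C + 21*C)/(C + 507) = (22*C)/(507 + C) = 22*C/(507 + C))
-89968/(-237098) + F(625)/(-319647) = -89968/(-237098) + (22*625/(507 + 625))/(-319647) = -89968*(-1/237098) + (22*625/1132)*(-1/319647) = 44984/118549 + (22*625*(1/1132))*(-1/319647) = 44984/118549 + (6875/566)*(-1/319647) = 44984/118549 - 6875/180920202 = 8137699342393/21447909026898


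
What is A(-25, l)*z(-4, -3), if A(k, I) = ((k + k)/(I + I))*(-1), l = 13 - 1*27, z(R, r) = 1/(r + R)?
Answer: 25/98 ≈ 0.25510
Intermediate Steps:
z(R, r) = 1/(R + r)
l = -14 (l = 13 - 27 = -14)
A(k, I) = -k/I (A(k, I) = ((2*k)/((2*I)))*(-1) = ((2*k)*(1/(2*I)))*(-1) = (k/I)*(-1) = -k/I)
A(-25, l)*z(-4, -3) = (-1*(-25)/(-14))/(-4 - 3) = -1*(-25)*(-1/14)/(-7) = -25/14*(-1/7) = 25/98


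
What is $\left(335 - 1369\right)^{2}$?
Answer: $1069156$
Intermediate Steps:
$\left(335 - 1369\right)^{2} = \left(-1034\right)^{2} = 1069156$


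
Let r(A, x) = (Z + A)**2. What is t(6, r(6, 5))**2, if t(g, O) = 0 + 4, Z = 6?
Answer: 16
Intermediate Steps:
r(A, x) = (6 + A)**2
t(g, O) = 4
t(6, r(6, 5))**2 = 4**2 = 16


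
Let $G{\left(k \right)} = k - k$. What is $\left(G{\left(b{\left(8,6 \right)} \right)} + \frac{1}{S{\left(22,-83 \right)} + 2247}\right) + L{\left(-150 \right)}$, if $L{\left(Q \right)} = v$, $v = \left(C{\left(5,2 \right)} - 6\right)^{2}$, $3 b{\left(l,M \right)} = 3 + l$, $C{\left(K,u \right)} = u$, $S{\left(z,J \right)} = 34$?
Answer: $\frac{36497}{2281} \approx 16.0$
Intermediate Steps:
$b{\left(l,M \right)} = 1 + \frac{l}{3}$ ($b{\left(l,M \right)} = \frac{3 + l}{3} = 1 + \frac{l}{3}$)
$G{\left(k \right)} = 0$
$v = 16$ ($v = \left(2 - 6\right)^{2} = \left(-4\right)^{2} = 16$)
$L{\left(Q \right)} = 16$
$\left(G{\left(b{\left(8,6 \right)} \right)} + \frac{1}{S{\left(22,-83 \right)} + 2247}\right) + L{\left(-150 \right)} = \left(0 + \frac{1}{34 + 2247}\right) + 16 = \left(0 + \frac{1}{2281}\right) + 16 = \frac{1}{2281} + 16 = \frac{36497}{2281}$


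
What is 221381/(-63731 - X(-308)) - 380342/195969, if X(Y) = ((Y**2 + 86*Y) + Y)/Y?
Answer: -7504370401/1382887910 ≈ -5.4266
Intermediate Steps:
X(Y) = (Y**2 + 87*Y)/Y
221381/(-63731 - X(-308)) - 380342/195969 = 221381/(-63731 - (87 - 308)) - 380342/195969 = 221381/(-63731 - 1*(-221)) - 380342*1/195969 = 221381/(-63731 + 221) - 380342/195969 = 221381/(-63510) - 380342/195969 = 221381*(-1/63510) - 380342/195969 = -221381/63510 - 380342/195969 = -7504370401/1382887910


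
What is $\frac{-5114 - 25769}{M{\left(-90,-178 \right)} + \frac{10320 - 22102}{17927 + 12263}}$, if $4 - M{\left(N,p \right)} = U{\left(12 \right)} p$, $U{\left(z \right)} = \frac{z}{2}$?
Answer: $- \frac{466178885}{16175949} \approx -28.819$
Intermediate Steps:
$U{\left(z \right)} = \frac{z}{2}$ ($U{\left(z \right)} = z \frac{1}{2} = \frac{z}{2}$)
$M{\left(N,p \right)} = 4 - 6 p$ ($M{\left(N,p \right)} = 4 - \frac{1}{2} \cdot 12 p = 4 - 6 p$)
$\frac{-5114 - 25769}{M{\left(-90,-178 \right)} + \frac{10320 - 22102}{17927 + 12263}} = \frac{-5114 - 25769}{\left(4 - -1068\right) + \frac{10320 - 22102}{17927 + 12263}} = - \frac{30883}{\left(4 + 1068\right) - \frac{11782}{30190}} = - \frac{30883}{1072 - \frac{5891}{15095}} = - \frac{30883}{\frac{16175949}{15095}} = \left(-30883\right) \frac{15095}{16175949} = - \frac{466178885}{16175949}$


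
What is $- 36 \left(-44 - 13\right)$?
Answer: $2052$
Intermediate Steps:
$- 36 \left(-44 - 13\right) = \left(-36\right) \left(-57\right) = 2052$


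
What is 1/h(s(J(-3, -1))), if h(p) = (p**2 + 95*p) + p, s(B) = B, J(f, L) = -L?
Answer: 1/97 ≈ 0.010309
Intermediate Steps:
h(p) = p**2 + 96*p
1/h(s(J(-3, -1))) = 1/((-1*(-1))*(96 - 1*(-1))) = 1/(1*(96 + 1)) = 1/(1*97) = 1/97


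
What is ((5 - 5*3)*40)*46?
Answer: -18400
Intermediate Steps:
((5 - 5*3)*40)*46 = ((5 - 15)*40)*46 = -10*40*46 = -400*46 = -18400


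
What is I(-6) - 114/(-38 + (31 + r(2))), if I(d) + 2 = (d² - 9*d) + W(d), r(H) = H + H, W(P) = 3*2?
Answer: 132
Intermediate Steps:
W(P) = 6
r(H) = 2*H
I(d) = 4 + d² - 9*d (I(d) = -2 + ((d² - 9*d) + 6) = -2 + (6 + d² - 9*d) = 4 + d² - 9*d)
I(-6) - 114/(-38 + (31 + r(2))) = (4 + (-6)² - 9*(-6)) - 114/(-38 + (31 + 2*2)) = (4 + 36 + 54) - 114/(-38 + (31 + 4)) = 94 - 114/(-38 + 35) = 94 - 114/(-3) = 94 - 114*(-⅓) = 94 + 38 = 132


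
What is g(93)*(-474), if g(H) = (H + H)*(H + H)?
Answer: -16398504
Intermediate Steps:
g(H) = 4*H**2 (g(H) = (2*H)*(2*H) = 4*H**2)
g(93)*(-474) = (4*93**2)*(-474) = (4*8649)*(-474) = 34596*(-474) = -16398504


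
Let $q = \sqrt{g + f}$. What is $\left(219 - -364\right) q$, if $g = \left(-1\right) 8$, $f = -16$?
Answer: $1166 i \sqrt{6} \approx 2856.1 i$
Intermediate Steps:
$g = -8$
$q = 2 i \sqrt{6}$ ($q = \sqrt{-8 - 16} = \sqrt{-24} = 2 i \sqrt{6} \approx 4.899 i$)
$\left(219 - -364\right) q = \left(219 - -364\right) 2 i \sqrt{6} = \left(219 + 364\right) 2 i \sqrt{6} = 583 \cdot 2 i \sqrt{6} = 1166 i \sqrt{6}$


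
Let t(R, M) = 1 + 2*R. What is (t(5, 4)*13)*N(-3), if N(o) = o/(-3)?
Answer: 143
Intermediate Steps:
N(o) = -o/3 (N(o) = o*(-⅓) = -o/3)
(t(5, 4)*13)*N(-3) = ((1 + 2*5)*13)*(-⅓*(-3)) = ((1 + 10)*13)*1 = (11*13)*1 = 143*1 = 143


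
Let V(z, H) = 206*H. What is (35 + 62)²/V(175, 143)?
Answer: 9409/29458 ≈ 0.31940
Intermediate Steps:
(35 + 62)²/V(175, 143) = (35 + 62)²/((206*143)) = 97²/29458 = 9409*(1/29458) = 9409/29458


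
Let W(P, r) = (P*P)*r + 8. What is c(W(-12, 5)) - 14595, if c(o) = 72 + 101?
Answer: -14422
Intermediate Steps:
W(P, r) = 8 + r*P² (W(P, r) = P²*r + 8 = r*P² + 8 = 8 + r*P²)
c(o) = 173
c(W(-12, 5)) - 14595 = 173 - 14595 = -14422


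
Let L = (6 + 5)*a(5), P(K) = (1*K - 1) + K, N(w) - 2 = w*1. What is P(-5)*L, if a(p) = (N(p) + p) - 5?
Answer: -847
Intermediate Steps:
N(w) = 2 + w (N(w) = 2 + w*1 = 2 + w)
a(p) = -3 + 2*p (a(p) = ((2 + p) + p) - 5 = (2 + 2*p) - 5 = -3 + 2*p)
P(K) = -1 + 2*K (P(K) = (K - 1) + K = (-1 + K) + K = -1 + 2*K)
L = 77 (L = (6 + 5)*(-3 + 2*5) = 11*(-3 + 10) = 11*7 = 77)
P(-5)*L = (-1 + 2*(-5))*77 = (-1 - 10)*77 = -11*77 = -847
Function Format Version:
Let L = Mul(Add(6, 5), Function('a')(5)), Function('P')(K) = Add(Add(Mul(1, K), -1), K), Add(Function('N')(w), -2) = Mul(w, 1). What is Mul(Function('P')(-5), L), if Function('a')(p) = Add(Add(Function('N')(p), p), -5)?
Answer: -847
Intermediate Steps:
Function('N')(w) = Add(2, w) (Function('N')(w) = Add(2, Mul(w, 1)) = Add(2, w))
Function('a')(p) = Add(-3, Mul(2, p)) (Function('a')(p) = Add(Add(Add(2, p), p), -5) = Add(Add(2, Mul(2, p)), -5) = Add(-3, Mul(2, p)))
Function('P')(K) = Add(-1, Mul(2, K)) (Function('P')(K) = Add(Add(K, -1), K) = Add(Add(-1, K), K) = Add(-1, Mul(2, K)))
L = 77 (L = Mul(Add(6, 5), Add(-3, Mul(2, 5))) = Mul(11, Add(-3, 10)) = Mul(11, 7) = 77)
Mul(Function('P')(-5), L) = Mul(Add(-1, Mul(2, -5)), 77) = Mul(Add(-1, -10), 77) = Mul(-11, 77) = -847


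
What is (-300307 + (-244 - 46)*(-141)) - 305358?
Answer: -564775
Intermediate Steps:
(-300307 + (-244 - 46)*(-141)) - 305358 = (-300307 - 290*(-141)) - 305358 = (-300307 + 40890) - 305358 = -259417 - 305358 = -564775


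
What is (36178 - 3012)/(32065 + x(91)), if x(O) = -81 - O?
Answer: 33166/31893 ≈ 1.0399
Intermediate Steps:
(36178 - 3012)/(32065 + x(91)) = (36178 - 3012)/(32065 + (-81 - 1*91)) = 33166/(32065 + (-81 - 91)) = 33166/(32065 - 172) = 33166/31893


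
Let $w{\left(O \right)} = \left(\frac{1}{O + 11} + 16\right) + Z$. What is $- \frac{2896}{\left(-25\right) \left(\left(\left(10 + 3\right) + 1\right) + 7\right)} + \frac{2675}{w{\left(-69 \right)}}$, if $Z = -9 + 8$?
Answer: $\frac{83970374}{456225} \approx 184.05$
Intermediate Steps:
$Z = -1$
$w{\left(O \right)} = 15 + \frac{1}{11 + O}$ ($w{\left(O \right)} = \left(\frac{1}{O + 11} + 16\right) - 1 = \left(\frac{1}{11 + O} + 16\right) - 1 = \left(16 + \frac{1}{11 + O}\right) - 1 = 15 + \frac{1}{11 + O}$)
$- \frac{2896}{\left(-25\right) \left(\left(\left(10 + 3\right) + 1\right) + 7\right)} + \frac{2675}{w{\left(-69 \right)}} = - \frac{2896}{\left(-25\right) \left(\left(\left(10 + 3\right) + 1\right) + 7\right)} + \frac{2675}{\frac{1}{11 - 69} \left(166 + 15 \left(-69\right)\right)} = - \frac{2896}{\left(-25\right) \left(\left(13 + 1\right) + 7\right)} + \frac{2675}{\frac{1}{-58} \left(166 - 1035\right)} = - \frac{2896}{\left(-25\right) \left(14 + 7\right)} + \frac{2675}{\left(- \frac{1}{58}\right) \left(-869\right)} = - \frac{2896}{\left(-25\right) 21} + \frac{2675}{\frac{869}{58}} = - \frac{2896}{-525} + 2675 \cdot \frac{58}{869} = \left(-2896\right) \left(- \frac{1}{525}\right) + \frac{155150}{869} = \frac{2896}{525} + \frac{155150}{869} = \frac{83970374}{456225}$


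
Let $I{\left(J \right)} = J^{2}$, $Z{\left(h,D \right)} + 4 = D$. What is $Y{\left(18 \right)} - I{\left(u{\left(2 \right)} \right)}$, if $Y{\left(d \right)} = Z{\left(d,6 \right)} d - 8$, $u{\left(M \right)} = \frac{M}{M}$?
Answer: $27$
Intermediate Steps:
$u{\left(M \right)} = 1$
$Z{\left(h,D \right)} = -4 + D$
$Y{\left(d \right)} = -8 + 2 d$ ($Y{\left(d \right)} = \left(-4 + 6\right) d - 8 = 2 d - 8 = -8 + 2 d$)
$Y{\left(18 \right)} - I{\left(u{\left(2 \right)} \right)} = \left(-8 + 2 \cdot 18\right) - 1^{2} = \left(-8 + 36\right) - 1 = 28 - 1 = 27$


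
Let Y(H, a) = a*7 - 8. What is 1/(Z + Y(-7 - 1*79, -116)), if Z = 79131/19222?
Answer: -19222/15682909 ≈ -0.0012257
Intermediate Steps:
Y(H, a) = -8 + 7*a (Y(H, a) = 7*a - 8 = -8 + 7*a)
Z = 79131/19222 (Z = 79131*(1/19222) = 79131/19222 ≈ 4.1167)
1/(Z + Y(-7 - 1*79, -116)) = 1/(79131/19222 + (-8 + 7*(-116))) = 1/(79131/19222 + (-8 - 812)) = 1/(79131/19222 - 820) = 1/(-15682909/19222) = -19222/15682909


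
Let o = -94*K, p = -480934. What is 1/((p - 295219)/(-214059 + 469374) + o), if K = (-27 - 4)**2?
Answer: -255315/23064401363 ≈ -1.1070e-5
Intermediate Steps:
K = 961 (K = (-31)**2 = 961)
o = -90334 (o = -94*961 = -90334)
1/((p - 295219)/(-214059 + 469374) + o) = 1/((-480934 - 295219)/(-214059 + 469374) - 90334) = 1/(-776153/255315 - 90334) = 1/(-23064401363/255315) = -255315/23064401363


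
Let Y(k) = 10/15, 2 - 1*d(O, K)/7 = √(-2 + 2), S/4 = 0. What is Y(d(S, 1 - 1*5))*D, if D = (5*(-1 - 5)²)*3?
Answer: 360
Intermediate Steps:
S = 0 (S = 4*0 = 0)
d(O, K) = 14 (d(O, K) = 14 - 7*√(-2 + 2) = 14 - 7*√0 = 14 - 7*0 = 14 + 0 = 14)
Y(k) = ⅔ (Y(k) = 10*(1/15) = ⅔)
D = 540 (D = (5*(-6)²)*3 = (5*36)*3 = 180*3 = 540)
Y(d(S, 1 - 1*5))*D = (⅔)*540 = 360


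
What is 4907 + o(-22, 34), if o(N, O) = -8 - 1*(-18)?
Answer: 4917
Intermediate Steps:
o(N, O) = 10 (o(N, O) = -8 + 18 = 10)
4907 + o(-22, 34) = 4907 + 10 = 4917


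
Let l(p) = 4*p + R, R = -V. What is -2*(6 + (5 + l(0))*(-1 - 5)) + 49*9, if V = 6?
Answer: 417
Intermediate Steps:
R = -6 (R = -1*6 = -6)
l(p) = -6 + 4*p (l(p) = 4*p - 6 = -6 + 4*p)
-2*(6 + (5 + l(0))*(-1 - 5)) + 49*9 = -2*(6 + (5 + (-6 + 4*0))*(-1 - 5)) + 49*9 = -2*(6 + (5 + (-6 + 0))*(-6)) + 441 = -2*(6 + (5 - 6)*(-6)) + 441 = -2*(6 - 1*(-6)) + 441 = -2*(6 + 6) + 441 = -2*12 + 441 = -24 + 441 = 417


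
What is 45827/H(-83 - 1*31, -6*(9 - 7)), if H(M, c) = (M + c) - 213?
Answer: -45827/339 ≈ -135.18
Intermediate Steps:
H(M, c) = -213 + M + c
45827/H(-83 - 1*31, -6*(9 - 7)) = 45827/(-213 + (-83 - 1*31) - 6*(9 - 7)) = 45827/(-213 + (-83 - 31) - 6*2) = 45827/(-213 - 114 - 12) = 45827/(-339) = 45827*(-1/339) = -45827/339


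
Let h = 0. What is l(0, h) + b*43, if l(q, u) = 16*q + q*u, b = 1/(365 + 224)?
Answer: 43/589 ≈ 0.073005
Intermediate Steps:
b = 1/589 ≈ 0.0016978
l(0, h) + b*43 = 0*(16 + 0) + (1/589)*43 = 0*16 + 43/589 = 0 + 43/589 = 43/589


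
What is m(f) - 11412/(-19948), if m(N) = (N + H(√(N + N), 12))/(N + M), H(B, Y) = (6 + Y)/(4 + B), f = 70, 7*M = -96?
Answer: 54985355/30455609 + 63*√35/12214 ≈ 1.8359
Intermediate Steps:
M = -96/7 (M = (⅐)*(-96) = -96/7 ≈ -13.714)
H(B, Y) = (6 + Y)/(4 + B)
m(N) = (N + 18/(4 + √2*√N))/(-96/7 + N) (m(N) = (N + (6 + 12)/(4 + √(N + N)))/(N - 96/7) = (N + 18/(4 + √(2*N)))/(-96/7 + N) = (N + 18/(4 + √2*√N))/(-96/7 + N))
m(f) - 11412/(-19948) = 7*(18 + 70*(4 + √2*√70))/((-96 + 7*70)*(4 + √2*√70)) - 11412/(-19948) = 7*(18 + 70*(4 + 2*√35))/((-96 + 490)*(4 + 2*√35)) - 11412*(-1/19948) = 7*(18 + (280 + 140*√35))/(394*(4 + 2*√35)) + 2853/4987 = 7*(1/394)*(298 + 140*√35)/(4 + 2*√35) + 2853/4987 = 7*(298 + 140*√35)/(394*(4 + 2*√35)) + 2853/4987 = 2853/4987 + 7*(298 + 140*√35)/(394*(4 + 2*√35))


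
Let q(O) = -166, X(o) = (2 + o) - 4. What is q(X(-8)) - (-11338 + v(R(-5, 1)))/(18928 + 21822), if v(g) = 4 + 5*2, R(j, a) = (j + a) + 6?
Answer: -3376588/20375 ≈ -165.72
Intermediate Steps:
R(j, a) = 6 + a + j (R(j, a) = (a + j) + 6 = 6 + a + j)
X(o) = -2 + o
v(g) = 14 (v(g) = 4 + 10 = 14)
q(X(-8)) - (-11338 + v(R(-5, 1)))/(18928 + 21822) = -166 - (-11338 + 14)/(18928 + 21822) = -166 - (-11324)/40750 = -166 - 1*(-5662/20375) = -166 + 5662/20375 = -3376588/20375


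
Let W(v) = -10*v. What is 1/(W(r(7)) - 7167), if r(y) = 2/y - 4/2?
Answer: -7/50049 ≈ -0.00013986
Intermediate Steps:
r(y) = -2 + 2/y (r(y) = 2/y - 4*1/2 = 2/y - 2 = -2 + 2/y)
1/(W(r(7)) - 7167) = 1/(-10*(-2 + 2/7) - 7167) = 1/(-10*(-12/7) - 7167) = 1/(120/7 - 7167) = 1/(-50049/7) = -7/50049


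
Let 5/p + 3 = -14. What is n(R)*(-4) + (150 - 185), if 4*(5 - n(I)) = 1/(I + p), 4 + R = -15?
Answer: -18057/328 ≈ -55.052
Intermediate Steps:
p = -5/17 (p = 5/(-3 - 14) = 5/(-17) = 5*(-1/17) = -5/17 ≈ -0.29412)
R = -19 (R = -4 - 15 = -19)
n(I) = 5 - 1/(4*(-5/17 + I)) (n(I) = 5 - 1/(4*(I - 5/17)) = 5 - 1/(4*(-5/17 + I)))
n(R)*(-4) + (150 - 185) = ((-117 + 340*(-19))/(4*(-5 + 17*(-19))))*(-4) + (150 - 185) = ((-117 - 6460)/(4*(-5 - 323)))*(-4) - 35 = ((1/4)*(-6577)/(-328))*(-4) - 35 = ((1/4)*(-1/328)*(-6577))*(-4) - 35 = (6577/1312)*(-4) - 35 = -6577/328 - 35 = -18057/328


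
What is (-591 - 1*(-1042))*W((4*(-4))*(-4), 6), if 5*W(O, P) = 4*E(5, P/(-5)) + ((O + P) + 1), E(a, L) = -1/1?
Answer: 30217/5 ≈ 6043.4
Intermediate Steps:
E(a, L) = -1 (E(a, L) = -1*1 = -1)
W(O, P) = -3/5 + O/5 + P/5 (W(O, P) = (4*(-1) + ((O + P) + 1))/5 = (-4 + (1 + O + P))/5 = (-3 + O + P)/5 = -3/5 + O/5 + P/5)
(-591 - 1*(-1042))*W((4*(-4))*(-4), 6) = (-591 - 1*(-1042))*(-3/5 + ((4*(-4))*(-4))/5 + (1/5)*6) = (-591 + 1042)*(-3/5 + (-16*(-4))/5 + 6/5) = 451*(-3/5 + (1/5)*64 + 6/5) = 451*(-3/5 + 64/5 + 6/5) = 451*(67/5) = 30217/5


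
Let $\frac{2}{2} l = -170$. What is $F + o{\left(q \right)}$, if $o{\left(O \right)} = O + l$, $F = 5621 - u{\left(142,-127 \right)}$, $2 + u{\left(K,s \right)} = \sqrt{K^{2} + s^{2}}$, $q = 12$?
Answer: $5465 - \sqrt{36293} \approx 5274.5$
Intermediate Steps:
$l = -170$
$u{\left(K,s \right)} = -2 + \sqrt{K^{2} + s^{2}}$
$F = 5623 - \sqrt{36293}$ ($F = 5621 - \left(-2 + \sqrt{142^{2} + \left(-127\right)^{2}}\right) = 5621 - \left(-2 + \sqrt{20164 + 16129}\right) = 5621 - \left(-2 + \sqrt{36293}\right) = 5621 + \left(2 - \sqrt{36293}\right) = 5623 - \sqrt{36293} \approx 5432.5$)
$o{\left(O \right)} = -170 + O$ ($o{\left(O \right)} = O - 170 = -170 + O$)
$F + o{\left(q \right)} = \left(5623 - \sqrt{36293}\right) + \left(-170 + 12\right) = \left(5623 - \sqrt{36293}\right) - 158 = 5465 - \sqrt{36293}$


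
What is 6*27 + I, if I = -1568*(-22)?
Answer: 34658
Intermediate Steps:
I = 34496
6*27 + I = 6*27 + 34496 = 162 + 34496 = 34658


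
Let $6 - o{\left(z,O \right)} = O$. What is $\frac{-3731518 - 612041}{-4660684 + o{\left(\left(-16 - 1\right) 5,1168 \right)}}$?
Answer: $\frac{4343559}{4661846} \approx 0.93173$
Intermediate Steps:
$o{\left(z,O \right)} = 6 - O$
$\frac{-3731518 - 612041}{-4660684 + o{\left(\left(-16 - 1\right) 5,1168 \right)}} = \frac{-3731518 - 612041}{-4660684 + \left(6 - 1168\right)} = \frac{-3731518 - 612041}{-4660684 - 1162} = - \frac{4343559}{-4661846} = \left(-4343559\right) \left(- \frac{1}{4661846}\right) = \frac{4343559}{4661846}$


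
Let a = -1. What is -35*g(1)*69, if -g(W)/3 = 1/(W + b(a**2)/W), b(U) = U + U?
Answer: 2415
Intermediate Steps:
b(U) = 2*U
g(W) = -3/(W + 2/W) (g(W) = -3/(W + (2*(-1)**2)/W) = -3/(W + (2*1)/W) = -3/(W + 2/W))
-35*g(1)*69 = -(-105)/(2 + 1**2)*69 = -(-105)/(2 + 1)*69 = -(-105)/3*69 = -35*(-1)*69 = 35*69 = 2415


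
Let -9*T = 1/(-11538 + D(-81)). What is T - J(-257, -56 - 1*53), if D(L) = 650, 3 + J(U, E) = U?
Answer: 25477921/97992 ≈ 260.00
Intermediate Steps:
J(U, E) = -3 + U
T = 1/97992 (T = -1/(9*(-11538 + 650)) = -⅑/(-10888) = -⅑*(-1/10888) = 1/97992 ≈ 1.0205e-5)
T - J(-257, -56 - 1*53) = 1/97992 - (-3 - 257) = 1/97992 - 1*(-260) = 1/97992 + 260 = 25477921/97992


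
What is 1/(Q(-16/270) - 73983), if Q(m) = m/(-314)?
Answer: -21195/1568069681 ≈ -1.3517e-5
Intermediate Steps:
Q(m) = -m/314 (Q(m) = m*(-1/314) = -m/314)
1/(Q(-16/270) - 73983) = 1/(-(-8)/(157*270) - 73983) = 1/(-1/314*(-8/135) - 73983) = 1/(4/21195 - 73983) = 1/(-1568069681/21195) = -21195/1568069681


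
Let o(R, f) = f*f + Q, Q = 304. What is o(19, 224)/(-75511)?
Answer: -50480/75511 ≈ -0.66851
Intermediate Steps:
o(R, f) = 304 + f² (o(R, f) = f*f + 304 = f² + 304 = 304 + f²)
o(19, 224)/(-75511) = (304 + 224²)/(-75511) = (304 + 50176)*(-1/75511) = 50480*(-1/75511) = -50480/75511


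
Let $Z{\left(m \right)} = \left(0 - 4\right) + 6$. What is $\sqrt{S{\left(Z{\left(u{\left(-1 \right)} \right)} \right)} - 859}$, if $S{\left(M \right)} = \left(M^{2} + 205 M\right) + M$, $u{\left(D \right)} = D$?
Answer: $i \sqrt{443} \approx 21.048 i$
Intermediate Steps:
$Z{\left(m \right)} = 2$ ($Z{\left(m \right)} = -4 + 6 = 2$)
$S{\left(M \right)} = M^{2} + 206 M$
$\sqrt{S{\left(Z{\left(u{\left(-1 \right)} \right)} \right)} - 859} = \sqrt{2 \left(206 + 2\right) - 859} = \sqrt{2 \cdot 208 - 859} = \sqrt{416 - 859} = \sqrt{-443} = i \sqrt{443}$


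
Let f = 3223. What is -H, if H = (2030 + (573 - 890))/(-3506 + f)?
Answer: 1713/283 ≈ 6.0530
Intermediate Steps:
H = -1713/283 (H = (2030 + (573 - 890))/(-3506 + 3223) = (2030 - 317)/(-283) = 1713*(-1/283) = -1713/283 ≈ -6.0530)
-H = -1*(-1713/283) = 1713/283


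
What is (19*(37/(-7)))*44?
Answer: -30932/7 ≈ -4418.9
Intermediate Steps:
(19*(37/(-7)))*44 = (19*(37*(-1/7)))*44 = (19*(-37/7))*44 = -703/7*44 = -30932/7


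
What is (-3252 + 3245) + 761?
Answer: 754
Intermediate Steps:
(-3252 + 3245) + 761 = -7 + 761 = 754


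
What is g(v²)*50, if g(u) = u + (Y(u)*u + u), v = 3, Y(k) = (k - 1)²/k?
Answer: 4100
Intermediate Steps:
Y(k) = (-1 + k)²/k
g(u) = (-1 + u)² + 2*u (g(u) = u + (((-1 + u)²/u)*u + u) = u + ((-1 + u)² + u) = u + (u + (-1 + u)²) = (-1 + u)² + 2*u)
g(v²)*50 = (1 + (3²)²)*50 = (1 + 9²)*50 = (1 + 81)*50 = 82*50 = 4100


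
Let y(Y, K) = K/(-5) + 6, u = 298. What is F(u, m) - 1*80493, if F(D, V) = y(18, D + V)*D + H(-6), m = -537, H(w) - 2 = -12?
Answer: -322353/5 ≈ -64471.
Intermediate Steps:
H(w) = -10 (H(w) = 2 - 12 = -10)
y(Y, K) = 6 - K/5 (y(Y, K) = K*(-⅕) + 6 = -K/5 + 6 = 6 - K/5)
F(D, V) = -10 + D*(6 - D/5 - V/5) (F(D, V) = (6 - (D + V)/5)*D - 10 = (6 + (-D/5 - V/5))*D - 10 = (6 - D/5 - V/5)*D - 10 = D*(6 - D/5 - V/5) - 10 = -10 + D*(6 - D/5 - V/5))
F(u, m) - 1*80493 = (-10 - ⅕*298*(-30 + 298 - 537)) - 1*80493 = (-10 - ⅕*298*(-269)) - 80493 = (-10 + 80162/5) - 80493 = 80112/5 - 80493 = -322353/5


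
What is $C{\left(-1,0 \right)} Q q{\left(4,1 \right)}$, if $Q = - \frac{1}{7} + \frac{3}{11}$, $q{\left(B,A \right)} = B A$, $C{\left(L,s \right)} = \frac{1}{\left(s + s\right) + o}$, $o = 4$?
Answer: $\frac{10}{77} \approx 0.12987$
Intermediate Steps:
$C{\left(L,s \right)} = \frac{1}{4 + 2 s}$ ($C{\left(L,s \right)} = \frac{1}{\left(s + s\right) + 4} = \frac{1}{2 s + 4} = \frac{1}{4 + 2 s}$)
$q{\left(B,A \right)} = A B$
$Q = \frac{10}{77}$ ($Q = \left(-1\right) \frac{1}{7} + 3 \cdot \frac{1}{11} = - \frac{1}{7} + \frac{3}{11} = \frac{10}{77} \approx 0.12987$)
$C{\left(-1,0 \right)} Q q{\left(4,1 \right)} = \frac{1}{2 \left(2 + 0\right)} \frac{10}{77} \cdot 1 \cdot 4 = \frac{1}{2 \cdot 2} \cdot \frac{10}{77} \cdot 4 = \frac{1}{2} \cdot \frac{1}{2} \cdot \frac{10}{77} \cdot 4 = \frac{1}{4} \cdot \frac{10}{77} \cdot 4 = \frac{5}{154} \cdot 4 = \frac{10}{77}$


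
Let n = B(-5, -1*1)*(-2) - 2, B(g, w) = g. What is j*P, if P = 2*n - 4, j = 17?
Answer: 204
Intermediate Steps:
n = 8 (n = -5*(-2) - 2 = 10 - 2 = 8)
P = 12 (P = 2*8 - 4 = 16 - 4 = 12)
j*P = 17*12 = 204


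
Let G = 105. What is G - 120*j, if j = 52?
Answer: -6135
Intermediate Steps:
G - 120*j = 105 - 120*52 = 105 - 6240 = -6135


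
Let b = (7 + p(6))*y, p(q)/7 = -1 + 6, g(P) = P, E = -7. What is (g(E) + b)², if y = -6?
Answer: 67081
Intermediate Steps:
p(q) = 35 (p(q) = 7*(-1 + 6) = 7*5 = 35)
b = -252 (b = (7 + 35)*(-6) = 42*(-6) = -252)
(g(E) + b)² = (-7 - 252)² = (-259)² = 67081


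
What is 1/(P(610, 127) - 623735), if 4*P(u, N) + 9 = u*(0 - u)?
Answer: -4/2867049 ≈ -1.3952e-6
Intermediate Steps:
P(u, N) = -9/4 - u**2/4 (P(u, N) = -9/4 + (u*(0 - u))/4 = -9/4 + (u*(-u))/4 = -9/4 + (-u**2)/4 = -9/4 - u**2/4)
1/(P(610, 127) - 623735) = 1/((-9/4 - 1/4*610**2) - 623735) = 1/((-9/4 - 1/4*372100) - 623735) = 1/((-9/4 - 93025) - 623735) = 1/(-372109/4 - 623735) = 1/(-2867049/4) = -4/2867049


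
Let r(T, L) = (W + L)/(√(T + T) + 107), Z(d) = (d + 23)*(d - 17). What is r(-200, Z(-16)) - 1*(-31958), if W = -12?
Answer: 378644341/11849 + 4860*I/11849 ≈ 31956.0 + 0.41016*I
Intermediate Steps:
Z(d) = (-17 + d)*(23 + d) (Z(d) = (23 + d)*(-17 + d) = (-17 + d)*(23 + d))
r(T, L) = (-12 + L)/(107 + √2*√T) (r(T, L) = (-12 + L)/(√(T + T) + 107) = (-12 + L)/(√(2*T) + 107) = (-12 + L)/(√2*√T + 107) = (-12 + L)/(107 + √2*√T))
r(-200, Z(-16)) - 1*(-31958) = (-12 + (-391 + (-16)² + 6*(-16)))/(107 + √2*√(-200)) - 1*(-31958) = (-12 + (-391 + 256 - 96))/(107 + √2*(10*I*√2)) + 31958 = (-12 - 231)/(107 + 20*I) + 31958 = ((107 - 20*I)/11849)*(-243) + 31958 = -243*(107 - 20*I)/11849 + 31958 = 31958 - 243*(107 - 20*I)/11849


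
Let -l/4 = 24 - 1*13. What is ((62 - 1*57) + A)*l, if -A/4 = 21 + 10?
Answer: 5236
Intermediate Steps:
A = -124 (A = -4*(21 + 10) = -4*31 = -124)
l = -44 (l = -4*(24 - 1*13) = -4*(24 - 13) = -4*11 = -44)
((62 - 1*57) + A)*l = ((62 - 1*57) - 124)*(-44) = ((62 - 57) - 124)*(-44) = (5 - 124)*(-44) = -119*(-44) = 5236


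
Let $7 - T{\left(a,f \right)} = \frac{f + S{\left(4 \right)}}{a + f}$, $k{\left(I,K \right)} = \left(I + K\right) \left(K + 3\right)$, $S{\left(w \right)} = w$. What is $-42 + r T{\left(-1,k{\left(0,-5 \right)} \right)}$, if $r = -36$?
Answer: $-238$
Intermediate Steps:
$k{\left(I,K \right)} = \left(3 + K\right) \left(I + K\right)$ ($k{\left(I,K \right)} = \left(I + K\right) \left(3 + K\right) = \left(3 + K\right) \left(I + K\right)$)
$T{\left(a,f \right)} = 7 - \frac{4 + f}{a + f}$ ($T{\left(a,f \right)} = 7 - \frac{f + 4}{a + f} = 7 - \frac{4 + f}{a + f}$)
$-42 + r T{\left(-1,k{\left(0,-5 \right)} \right)} = -42 - 36 \frac{-4 + 6 \left(\left(-5\right)^{2} + 3 \cdot 0 + 3 \left(-5\right) + 0 \left(-5\right)\right) + 7 \left(-1\right)}{-1 + \left(\left(-5\right)^{2} + 3 \cdot 0 + 3 \left(-5\right) + 0 \left(-5\right)\right)} = -42 - 36 \frac{-4 + 6 \left(25 + 0 - 15 + 0\right) - 7}{-1 + \left(25 + 0 - 15 + 0\right)} = -42 - 36 \frac{-4 + 6 \cdot 10 - 7}{-1 + 10} = -42 - 36 \frac{-4 + 60 - 7}{9} = -42 - 36 \cdot \frac{1}{9} \cdot 49 = -42 - 196 = -238$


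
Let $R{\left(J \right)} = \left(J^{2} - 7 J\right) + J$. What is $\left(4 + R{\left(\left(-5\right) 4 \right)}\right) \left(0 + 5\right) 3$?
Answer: $7860$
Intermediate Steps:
$R{\left(J \right)} = J^{2} - 6 J$
$\left(4 + R{\left(\left(-5\right) 4 \right)}\right) \left(0 + 5\right) 3 = \left(4 + \left(-5\right) 4 \left(-6 - 20\right)\right) \left(0 + 5\right) 3 = \left(4 - 20 \left(-6 - 20\right)\right) 5 \cdot 3 = \left(4 - -520\right) 15 = \left(4 + 520\right) 15 = 524 \cdot 15 = 7860$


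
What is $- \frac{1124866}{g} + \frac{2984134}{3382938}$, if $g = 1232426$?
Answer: $- \frac{2454377062}{80177322069} \approx -0.030612$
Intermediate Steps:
$- \frac{1124866}{g} + \frac{2984134}{3382938} = - \frac{1124866}{1232426} + \frac{2984134}{3382938} = \left(-1124866\right) \frac{1}{1232426} + 2984134 \cdot \frac{1}{3382938} = - \frac{562433}{616213} + \frac{1492067}{1691469} = - \frac{2454377062}{80177322069}$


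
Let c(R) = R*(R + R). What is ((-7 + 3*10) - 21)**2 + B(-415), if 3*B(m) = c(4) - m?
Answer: 153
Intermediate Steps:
c(R) = 2*R**2 (c(R) = R*(2*R) = 2*R**2)
B(m) = 32/3 - m/3 (B(m) = (2*4**2 - m)/3 = (2*16 - m)/3 = (32 - m)/3 = 32/3 - m/3)
((-7 + 3*10) - 21)**2 + B(-415) = ((-7 + 3*10) - 21)**2 + (32/3 - 1/3*(-415)) = ((-7 + 30) - 21)**2 + (32/3 + 415/3) = (23 - 21)**2 + 149 = 2**2 + 149 = 4 + 149 = 153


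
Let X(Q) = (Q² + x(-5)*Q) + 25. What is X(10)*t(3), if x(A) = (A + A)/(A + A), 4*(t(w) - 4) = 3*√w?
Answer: 540 + 405*√3/4 ≈ 715.37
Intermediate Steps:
t(w) = 4 + 3*√w/4 (t(w) = 4 + (3*√w)/4 = 4 + 3*√w/4)
x(A) = 1 (x(A) = (2*A)/((2*A)) = (2*A)*(1/(2*A)) = 1)
X(Q) = 25 + Q + Q² (X(Q) = (Q² + 1*Q) + 25 = (Q² + Q) + 25 = (Q + Q²) + 25 = 25 + Q + Q²)
X(10)*t(3) = (25 + 10 + 10²)*(4 + 3*√3/4) = (25 + 10 + 100)*(4 + 3*√3/4) = 135*(4 + 3*√3/4) = 540 + 405*√3/4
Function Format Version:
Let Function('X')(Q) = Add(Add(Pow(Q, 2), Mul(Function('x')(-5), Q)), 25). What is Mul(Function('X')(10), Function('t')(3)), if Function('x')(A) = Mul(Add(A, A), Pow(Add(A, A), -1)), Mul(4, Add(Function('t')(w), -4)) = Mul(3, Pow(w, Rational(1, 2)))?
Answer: Add(540, Mul(Rational(405, 4), Pow(3, Rational(1, 2)))) ≈ 715.37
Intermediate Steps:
Function('t')(w) = Add(4, Mul(Rational(3, 4), Pow(w, Rational(1, 2)))) (Function('t')(w) = Add(4, Mul(Rational(1, 4), Mul(3, Pow(w, Rational(1, 2))))) = Add(4, Mul(Rational(3, 4), Pow(w, Rational(1, 2)))))
Function('x')(A) = 1 (Function('x')(A) = Mul(Mul(2, A), Pow(Mul(2, A), -1)) = Mul(Mul(2, A), Mul(Rational(1, 2), Pow(A, -1))) = 1)
Function('X')(Q) = Add(25, Q, Pow(Q, 2)) (Function('X')(Q) = Add(Add(Pow(Q, 2), Mul(1, Q)), 25) = Add(Add(Pow(Q, 2), Q), 25) = Add(Add(Q, Pow(Q, 2)), 25) = Add(25, Q, Pow(Q, 2)))
Mul(Function('X')(10), Function('t')(3)) = Mul(Add(25, 10, Pow(10, 2)), Add(4, Mul(Rational(3, 4), Pow(3, Rational(1, 2))))) = Mul(Add(25, 10, 100), Add(4, Mul(Rational(3, 4), Pow(3, Rational(1, 2))))) = Mul(135, Add(4, Mul(Rational(3, 4), Pow(3, Rational(1, 2))))) = Add(540, Mul(Rational(405, 4), Pow(3, Rational(1, 2))))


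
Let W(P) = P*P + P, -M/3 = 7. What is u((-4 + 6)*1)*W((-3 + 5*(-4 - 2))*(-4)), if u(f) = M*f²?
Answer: -1474704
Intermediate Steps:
M = -21 (M = -3*7 = -21)
W(P) = P + P² (W(P) = P² + P = P + P²)
u(f) = -21*f²
u((-4 + 6)*1)*W((-3 + 5*(-4 - 2))*(-4)) = (-21*(-4 + 6)²)*(((-3 + 5*(-4 - 2))*(-4))*(1 + (-3 + 5*(-4 - 2))*(-4))) = (-21*(2*1)²)*(((-3 + 5*(-6))*(-4))*(1 + (-3 + 5*(-6))*(-4))) = (-21*2²)*(((-3 - 30)*(-4))*(1 + (-3 - 30)*(-4))) = (-21*4)*((-33*(-4))*(1 - 33*(-4))) = -11088*(1 + 132) = -11088*133 = -84*17556 = -1474704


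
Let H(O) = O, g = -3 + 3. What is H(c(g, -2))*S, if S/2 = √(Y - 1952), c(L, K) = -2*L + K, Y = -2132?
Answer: -8*I*√1021 ≈ -255.62*I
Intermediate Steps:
g = 0
c(L, K) = K - 2*L
S = 4*I*√1021 (S = 2*√(-2132 - 1952) = 2*√(-4084) = 2*(2*I*√1021) = 4*I*√1021 ≈ 127.81*I)
H(c(g, -2))*S = (-2 - 2*0)*(4*I*√1021) = (-2 + 0)*(4*I*√1021) = -8*I*√1021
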